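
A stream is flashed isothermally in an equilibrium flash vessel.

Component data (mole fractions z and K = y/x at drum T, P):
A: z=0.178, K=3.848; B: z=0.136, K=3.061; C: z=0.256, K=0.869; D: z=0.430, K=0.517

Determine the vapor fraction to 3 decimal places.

Material balance + equilibrium reduce to Σ zᵢ(Kᵢ−1)/(1+ψ(Kᵢ−1)) = 0.
Check two-phase: ΣzᵢKᵢ = 1.546 > 1 and Σzᵢ/Kᵢ = 1.217 > 1, so g(0) = 0.546 > 0 and g(1) = -0.217 < 0.
Newton iteration, ψ⁰ = 0.6:
  ψ = 0.600: g = -0.0164, g' = -0.516 → ψ = 0.568
  ψ = 0.568: g = 0.0002, g' = -0.529 → ψ = 0.569
Converged at ψ = 0.569.

ψ = 0.569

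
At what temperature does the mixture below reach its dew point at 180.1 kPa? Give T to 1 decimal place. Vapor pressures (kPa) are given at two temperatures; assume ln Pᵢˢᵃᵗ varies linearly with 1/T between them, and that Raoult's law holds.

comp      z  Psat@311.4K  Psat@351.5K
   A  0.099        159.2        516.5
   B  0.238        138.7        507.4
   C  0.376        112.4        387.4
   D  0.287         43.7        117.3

Dew-point temperature: Σzᵢ·P/Pᵢˢᵃᵗ(T) = 1. Interpolate ln Pᵢˢᵃᵗ = aᵢ + bᵢ/T.
  T = 311.4 K: ΣzᵢP/Pᵢˢᵃᵗ = 2.2063
  T = 351.5 K: ΣzᵢP/Pᵢˢᵃᵗ = 0.7345
  T = 331.4 K: ΣzᵢP/Pᵢˢᵃᵗ = 1.2303
  T = 341.4 K: ΣzᵢP/Pᵢˢᵃᵗ = 0.9442
  T = 336.4 K: ΣzᵢP/Pᵢˢᵃᵗ = 1.0755
  T = 338.9 K: ΣzᵢP/Pᵢˢᵃᵗ = 1.0072
Interpolating between 338.9 K and 341.4 K gives T ≈ 339.2 K.

T = 339.2 K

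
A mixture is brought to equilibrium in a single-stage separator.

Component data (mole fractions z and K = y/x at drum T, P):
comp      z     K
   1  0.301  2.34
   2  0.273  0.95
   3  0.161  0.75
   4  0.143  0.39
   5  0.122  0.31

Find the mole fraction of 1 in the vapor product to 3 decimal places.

y_1 = 0.485

Rachford–Rice: g(V/F) = Σ zᵢ(Kᵢ−1)/(1+V/F(Kᵢ−1)) = 0.
Feasibility: ΣzᵢKᵢ = 1.178, Σzᵢ/Kᵢ = 1.391 — both > 1, two phases present.
Newton iteration, V/F⁰ = 0.57:
  V/F = 0.570: g = -0.1048, g' = -0.471 → V/F = 0.348
  V/F = 0.348: g = -0.0042, g' = -0.451 → V/F = 0.338
Converged at V/F = 0.338.
Compositions from xᵢ = zᵢ/(1+V/F(Kᵢ−1)), yᵢ = Kᵢxᵢ:
  1: x = 0.207, y = 0.485
  2: x = 0.278, y = 0.264
  3: x = 0.176, y = 0.132
  4: x = 0.180, y = 0.070
  5: x = 0.159, y = 0.049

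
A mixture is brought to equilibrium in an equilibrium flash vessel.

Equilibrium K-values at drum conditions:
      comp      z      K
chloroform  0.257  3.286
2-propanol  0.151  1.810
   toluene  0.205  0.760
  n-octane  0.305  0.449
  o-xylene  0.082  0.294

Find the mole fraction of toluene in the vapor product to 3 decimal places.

y_toluene = 0.176

Material balance + equilibrium reduce to Σ zᵢ(Kᵢ−1)/(1+ψ(Kᵢ−1)) = 0.
g(0) = ΣzᵢKᵢ − 1 = 0.435 and g(1) = 1 − Σzᵢ/Kᵢ = -0.390, so a root lies in (0, 1).
Newton–Raphson from ψ = 0.5:
  ψ = 0.500: g = -0.0161, g' = -0.632 → ψ = 0.474
  ψ = 0.474: g = 0.0001, g' = -0.638 → ψ = 0.475
Converged at ψ = 0.475.
Compositions from xᵢ = zᵢ/(1+ψ(Kᵢ−1)), yᵢ = Kᵢxᵢ:
  chloroform: x = 0.123, y = 0.405
  2-propanol: x = 0.109, y = 0.197
  toluene: x = 0.231, y = 0.176
  n-octane: x = 0.413, y = 0.185
  o-xylene: x = 0.123, y = 0.036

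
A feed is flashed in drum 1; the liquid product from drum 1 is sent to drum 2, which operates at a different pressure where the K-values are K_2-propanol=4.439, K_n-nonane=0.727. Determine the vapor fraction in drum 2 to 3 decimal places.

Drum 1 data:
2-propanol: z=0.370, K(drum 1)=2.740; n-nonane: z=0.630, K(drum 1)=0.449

V/F (drum 2) = 0.660

Drum 1:
Binary case is linear: z₁(K₁−1)(1+ψ₁(K₂−1)) + z₂(K₂−1)(1+ψ₁(K₁−1)) = 0
⇒ ψ₁ = [z₁(K₁−1)+z₂(K₂−1)] / [−(K₁−1)(K₂−1)] = 0.2967/0.9587 = 0.309
Drum-1 compositions:
  2-propanol: x = 0.241, y = 0.659
  n-nonane: x = 0.759, y = 0.341
Drum-2 feed = drum-1 liquid: z₂ = (0.2405, 0.7595).
Drum 2:
Material balance + equilibrium reduce to Σ zᵢ(Kᵢ−1)/(1+ψ₂(Kᵢ−1)) = 0.
g(0) = ΣzᵢKᵢ − 1 = 0.620 and g(1) = 1 − Σzᵢ/Kᵢ = -0.099, so a root lies in (0, 1).
Newton iteration, ψ₂⁰ = 0.5:
  ψ₂ = 0.500: g = 0.0640, g' = -0.461 → ψ₂ = 0.639
  ψ₂ = 0.639: g = 0.0075, g' = -0.361 → ψ₂ = 0.660
Converged at ψ₂ = 0.660.
  2-propanol: x = 0.074, y = 0.326
  n-nonane: x = 0.926, y = 0.674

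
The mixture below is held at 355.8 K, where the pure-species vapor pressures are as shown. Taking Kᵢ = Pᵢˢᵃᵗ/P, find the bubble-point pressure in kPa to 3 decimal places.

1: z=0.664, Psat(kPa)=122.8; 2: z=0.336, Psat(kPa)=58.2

At the bubble point ψ → 0, so ΣzᵢKᵢ = 1 with Kᵢ = Pᵢˢᵃᵗ/P ⇒ P = ΣzᵢPᵢˢᵃᵗ.
P = 0.664·122.8 + 0.336·58.2 = 101.094 kPa

Pbub = 101.094 kPa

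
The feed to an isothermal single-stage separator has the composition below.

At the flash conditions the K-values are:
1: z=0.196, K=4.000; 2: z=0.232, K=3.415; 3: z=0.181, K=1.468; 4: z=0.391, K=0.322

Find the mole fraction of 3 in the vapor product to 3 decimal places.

y_3 = 0.203

Material balance + equilibrium reduce to Σ zᵢ(Kᵢ−1)/(1+β(Kᵢ−1)) = 0.
Check two-phase: ΣzᵢKᵢ = 1.968 > 1 and Σzᵢ/Kᵢ = 1.455 > 1, so g(0) = 0.968 > 0 and g(1) = -0.455 < 0.
Newton–Raphson from β = 0.55:
  β = 0.550: g = 0.1072, g' = -0.983 → β = 0.659
  β = 0.659: g = -0.0008, g' = -1.011 → β = 0.658
Converged at β = 0.658.
Compositions from xᵢ = zᵢ/(1+β(Kᵢ−1)), yᵢ = Kᵢxᵢ:
  1: x = 0.066, y = 0.264
  2: x = 0.090, y = 0.306
  3: x = 0.138, y = 0.203
  4: x = 0.706, y = 0.227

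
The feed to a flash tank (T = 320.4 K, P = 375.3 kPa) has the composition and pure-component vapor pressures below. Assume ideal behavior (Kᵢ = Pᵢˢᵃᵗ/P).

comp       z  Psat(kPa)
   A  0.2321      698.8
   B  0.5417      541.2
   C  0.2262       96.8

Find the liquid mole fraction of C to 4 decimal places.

x_C = 0.4266

Raoult's law: Kᵢ = Pᵢˢᵃᵗ/P = Pᵢˢᵃᵗ/375.3.
  K_A = 698.8/375.3 = 1.861977, K_B = 541.2/375.3 = 1.442046, K_C = 96.8/375.3 = 0.257927
Material balance + equilibrium reduce to Σ zᵢ(Kᵢ−1)/(1+ψ(Kᵢ−1)) = 0.
Feasibility: ΣzᵢKᵢ = 1.2717, Σzᵢ/Kᵢ = 1.3773 — both > 1, two phases present.
Iterate (Newton) starting at ψ = 0.5:
  ψ = 0.5000: g = 0.06904, g' = -0.4701 → ψ = 0.6469
  ψ = 0.6469: g = -0.00816, g' = -0.5958 → ψ = 0.6332
  ψ = 0.6332: g = -0.00011, g' = -0.5800 → ψ = 0.6330
Converged at ψ = 0.6330.
Compositions from xᵢ = zᵢ/(1+ψ(Kᵢ−1)), yᵢ = Kᵢxᵢ:
  A: x = 0.1502, y = 0.2796
  B: x = 0.4233, y = 0.6104
  C: x = 0.4266, y = 0.1100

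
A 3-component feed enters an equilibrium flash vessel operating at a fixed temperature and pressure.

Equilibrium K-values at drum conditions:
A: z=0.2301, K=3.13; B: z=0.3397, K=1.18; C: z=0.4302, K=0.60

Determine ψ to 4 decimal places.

Let ψ = V/F and solve Σ zᵢ(Kᵢ−1)/(1+ψ(Kᵢ−1)) = 0.
g(0) = ΣzᵢKᵢ − 1 = 0.3792 and g(1) = 1 − Σzᵢ/Kᵢ = -0.0784, so a root lies in (0, 1).
Iterate (Newton) starting at ψ = 0.5:
  ψ = 0.5000: g = 0.07834, g' = -0.3616 → ψ = 0.7166
  ψ = 0.7166: g = 0.00693, g' = -0.3075 → ψ = 0.7392
  ψ = 0.7392: g = 0.00003, g' = -0.3048 → ψ = 0.7393
Converged at ψ = 0.7393.

ψ = 0.7393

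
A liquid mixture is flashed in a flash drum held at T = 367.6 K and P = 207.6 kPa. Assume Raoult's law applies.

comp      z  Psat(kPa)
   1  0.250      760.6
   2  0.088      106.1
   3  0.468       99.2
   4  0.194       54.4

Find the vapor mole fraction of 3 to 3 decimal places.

Raoult's law: Kᵢ = Pᵢˢᵃᵗ/P = Pᵢˢᵃᵗ/207.6.
  K_1 = 760.6/207.6 = 3.66378, K_2 = 106.1/207.6 = 0.51108, K_3 = 99.2/207.6 = 0.47784, K_4 = 54.4/207.6 = 0.26204
Rachford–Rice: g(V/F) = Σ zᵢ(Kᵢ−1)/(1+V/F(Kᵢ−1)) = 0.
Check two-phase: ΣzᵢKᵢ = 1.235 > 1 and Σzᵢ/Kᵢ = 1.960 > 1, so g(0) = 0.235 > 0 and g(1) = -0.960 < 0.
Iterate (Newton) starting at V/F = 0.5:
  V/F = 0.500: g = -0.3290, g' = -0.862 → V/F = 0.118
  V/F = 0.118: g = 0.0432, g' = -1.321 → V/F = 0.151
  V/F = 0.151: g = 0.0019, g' = -1.210 → V/F = 0.153
Converged at V/F = 0.153.
Compositions from xᵢ = zᵢ/(1+V/F(Kᵢ−1)), yᵢ = Kᵢxᵢ:
  1: x = 0.178, y = 0.651
  2: x = 0.095, y = 0.049
  3: x = 0.509, y = 0.243
  4: x = 0.219, y = 0.057

y_3 = 0.243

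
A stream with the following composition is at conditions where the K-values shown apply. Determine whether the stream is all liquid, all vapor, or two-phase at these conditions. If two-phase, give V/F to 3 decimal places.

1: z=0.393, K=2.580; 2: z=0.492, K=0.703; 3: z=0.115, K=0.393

ΣzᵢKᵢ = 1.405; Σzᵢ/Kᵢ = 1.145.
Both exceed 1, so a two-phase solution exists.
Let ψ = V/F and solve Σ zᵢ(Kᵢ−1)/(1+ψ(Kᵢ−1)) = 0.
Iterate (Newton) starting at ψ = 0.39:
  ψ = 0.390: g = 0.1275, g' = -0.504 → ψ = 0.643
  ψ = 0.643: g = 0.0129, g' = -0.422 → ψ = 0.674
Converged at ψ = 0.674.

two-phase, V/F = 0.674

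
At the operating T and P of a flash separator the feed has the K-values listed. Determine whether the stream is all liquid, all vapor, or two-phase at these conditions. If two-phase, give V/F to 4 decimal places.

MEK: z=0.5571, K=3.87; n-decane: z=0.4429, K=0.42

ΣzᵢKᵢ = 2.3420; Σzᵢ/Kᵢ = 1.1985.
Both exceed 1, so a two-phase solution exists.
Material balance + equilibrium reduce to Σ zᵢ(Kᵢ−1)/(1+ψ(Kᵢ−1)) = 0.
Binary case is linear: z₁(K₁−1)(1+ψ(K₂−1)) + z₂(K₂−1)(1+ψ(K₁−1)) = 0
⇒ ψ = [z₁(K₁−1)+z₂(K₂−1)] / [−(K₁−1)(K₂−1)] = 1.34200/1.66460 = 0.8062

two-phase, V/F = 0.8062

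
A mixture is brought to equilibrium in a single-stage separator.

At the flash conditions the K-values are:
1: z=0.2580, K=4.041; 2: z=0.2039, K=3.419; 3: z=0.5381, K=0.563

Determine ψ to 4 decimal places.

ψ = 0.8607

Newton iteration, ψ⁰ = 0.6:
  ψ = 0.6000: g = 0.16025, g' = -0.6864 → ψ = 0.8335
  ψ = 0.8335: g = 0.01563, g' = -0.5764 → ψ = 0.8606
  ψ = 0.8606: g = 0.00006, g' = -0.5720 → ψ = 0.8607
Converged at ψ = 0.8607.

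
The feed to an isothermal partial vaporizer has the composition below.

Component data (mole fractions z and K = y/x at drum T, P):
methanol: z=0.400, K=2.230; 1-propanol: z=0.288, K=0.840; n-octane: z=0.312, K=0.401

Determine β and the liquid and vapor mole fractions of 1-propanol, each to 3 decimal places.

Let β = V/F and solve Σ zᵢ(Kᵢ−1)/(1+β(Kᵢ−1)) = 0.
Check two-phase: ΣzᵢKᵢ = 1.259 > 1 and Σzᵢ/Kᵢ = 1.300 > 1, so g(0) = 0.259 > 0 and g(1) = -0.300 < 0.
Iterate (Newton) starting at β = 0.53:
  β = 0.530: g = -0.0263, g' = -0.471 → β = 0.474
Converged at β = 0.474.
Compositions from xᵢ = zᵢ/(1+β(Kᵢ−1)), yᵢ = Kᵢxᵢ:
  methanol: x = 0.253, y = 0.564
  1-propanol: x = 0.312, y = 0.262
  n-octane: x = 0.436, y = 0.175

β = 0.474, x_1-propanol = 0.312, y_1-propanol = 0.262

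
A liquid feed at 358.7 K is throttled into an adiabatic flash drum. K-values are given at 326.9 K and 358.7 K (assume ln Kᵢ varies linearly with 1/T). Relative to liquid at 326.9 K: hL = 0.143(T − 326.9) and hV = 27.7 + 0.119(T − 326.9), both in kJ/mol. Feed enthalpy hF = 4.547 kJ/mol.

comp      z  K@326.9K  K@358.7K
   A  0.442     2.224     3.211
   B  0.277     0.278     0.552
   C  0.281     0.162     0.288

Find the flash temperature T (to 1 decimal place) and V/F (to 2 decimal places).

T = 329.8 K, V/F = 0.15

Adiabatic flash: solve Rachford–Rice at each trial T, then check hF = ψ·hV(T) + (1−ψ)·hL(T).
  T = 326.9 K: K = (2.224, 0.278, 0.162), RR gives ψ = 0.110, H_out = 3.052 kJ/mol
  T = 358.7 K: K = (3.211, 0.552, 0.288), RR gives ψ = 0.493, H_out = 17.828 kJ/mol
  T = 342.8 K: K = (2.695, 0.398, 0.219), RR gives ψ = 0.307, H_out = 10.647 kJ/mol
  T = 334.9 K: K = (2.455, 0.334, 0.189), RR gives ψ = 0.214, H_out = 7.026 kJ/mol
  T = 330.9 K: K = (2.338, 0.305, 0.175), RR gives ψ = 0.164, H_out = 5.094 kJ/mol
  T = 328.9 K: K = (2.281, 0.291, 0.169), RR gives ψ = 0.138, H_out = 4.089 kJ/mol
Linear interpolation between T = 328.9 (H_out = 4.089) and T = 330.9 (H_out = 5.094) on hF = 4.547 gives T ≈ 329.8 K, at which ψ = 0.15.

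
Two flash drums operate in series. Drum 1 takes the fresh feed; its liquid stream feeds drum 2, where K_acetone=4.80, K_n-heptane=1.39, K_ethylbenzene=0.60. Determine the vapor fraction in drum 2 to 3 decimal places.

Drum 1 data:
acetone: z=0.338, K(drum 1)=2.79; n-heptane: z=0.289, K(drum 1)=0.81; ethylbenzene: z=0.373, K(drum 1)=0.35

V/F (drum 2) = 0.810

Drum 1:
Rachford–Rice: g(ψ₁) = Σ zᵢ(Kᵢ−1)/(1+ψ₁(Kᵢ−1)) = 0.
Check two-phase: ΣzᵢKᵢ = 1.308 > 1 and Σzᵢ/Kᵢ = 1.544 > 1, so g(0) = 0.308 > 0 and g(1) = -0.544 < 0.
Newton–Raphson from ψ₁ = 0.5:
  ψ₁ = 0.500: g = -0.1006, g' = -0.660 → ψ₁ = 0.348
  ψ₁ = 0.348: g = 0.0009, g' = -0.686 → ψ₁ = 0.349
Converged at ψ₁ = 0.349.
Drum-1 compositions:
  acetone: x = 0.208, y = 0.580
  n-heptane: x = 0.310, y = 0.251
  ethylbenzene: x = 0.482, y = 0.169
Drum-2 feed = drum-1 liquid: z₂ = (0.2080, 0.3095, 0.4824).
Drum 2:
Material balance + equilibrium reduce to Σ zᵢ(Kᵢ−1)/(1+ψ₂(Kᵢ−1)) = 0.
Feasibility: ΣzᵢKᵢ = 1.718, Σzᵢ/Kᵢ = 1.070 — both > 1, two phases present.
Iterate (Newton) starting at ψ₂ = 0.5:
  ψ₂ = 0.500: g = 0.1324, g' = -0.511 → ψ₂ = 0.759
  ψ₂ = 0.759: g = 0.0195, g' = -0.386 → ψ₂ = 0.810
Converged at ψ₂ = 0.810.
  acetone: x = 0.051, y = 0.245
  n-heptane: x = 0.235, y = 0.327
  ethylbenzene: x = 0.714, y = 0.428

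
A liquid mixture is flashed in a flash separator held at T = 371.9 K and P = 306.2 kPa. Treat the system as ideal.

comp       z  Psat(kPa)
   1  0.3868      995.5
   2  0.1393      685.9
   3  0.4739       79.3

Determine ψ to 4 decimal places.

Raoult's law: Kᵢ = Pᵢˢᵃᵗ/P = Pᵢˢᵃᵗ/306.2.
  K_1 = 995.5/306.2 = 3.251143, K_2 = 685.9/306.2 = 2.240039, K_3 = 79.3/306.2 = 0.258981
Rachford–Rice: g(ψ) = Σ zᵢ(Kᵢ−1)/(1+ψ(Kᵢ−1)) = 0.
Check two-phase: ΣzᵢKᵢ = 1.6923 > 1 and Σzᵢ/Kᵢ = 2.0110 > 1, so g(0) = 0.6923 > 0 and g(1) = -1.0110 < 0.
Newton iteration, ψ⁰ = 0.5:
  ψ = 0.5000: g = -0.04158, g' = -1.1722 → ψ = 0.4645
  ψ = 0.4645: g = -0.00025, g' = -1.1597 → ψ = 0.4643
Converged at ψ = 0.4643.

ψ = 0.4643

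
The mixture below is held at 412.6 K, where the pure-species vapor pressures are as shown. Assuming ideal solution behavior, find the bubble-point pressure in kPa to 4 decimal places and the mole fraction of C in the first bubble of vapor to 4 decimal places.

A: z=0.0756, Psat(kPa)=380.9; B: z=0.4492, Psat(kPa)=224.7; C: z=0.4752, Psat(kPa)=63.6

Pbub = 159.9540 kPa, y_C = 0.1889

At the bubble point ψ → 0, so ΣzᵢKᵢ = 1 with Kᵢ = Pᵢˢᵃᵗ/P ⇒ P = ΣzᵢPᵢˢᵃᵗ.
P = 0.0756·380.9 + 0.4492·224.7 + 0.4752·63.6 = 159.9540 kPa
yᵢ = zᵢPᵢˢᵃᵗ/P ⇒ y_C = 0.4752·63.6/159.9540 = 0.1889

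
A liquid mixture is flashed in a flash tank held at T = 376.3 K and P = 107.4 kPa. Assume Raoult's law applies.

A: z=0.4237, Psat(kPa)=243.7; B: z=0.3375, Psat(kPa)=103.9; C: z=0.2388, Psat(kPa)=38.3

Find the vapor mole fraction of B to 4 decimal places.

Raoult's law: Kᵢ = Pᵢˢᵃᵗ/P = Pᵢˢᵃᵗ/107.4.
  K_A = 243.7/107.4 = 2.269088, K_B = 103.9/107.4 = 0.967412, K_C = 38.3/107.4 = 0.356611
Iterate (Newton) starting at ψ = 0.5:
  ψ = 0.5000: g = 0.09128, g' = -0.4706 → ψ = 0.6939
  ψ = 0.6939: g = -0.00291, g' = -0.5159 → ψ = 0.6883
Converged at ψ = 0.6883.
Compositions from xᵢ = zᵢ/(1+ψ(Kᵢ−1)), yᵢ = Kᵢxᵢ:
  A: x = 0.2262, y = 0.5132
  B: x = 0.3452, y = 0.3340
  C: x = 0.4286, y = 0.1528

y_B = 0.3340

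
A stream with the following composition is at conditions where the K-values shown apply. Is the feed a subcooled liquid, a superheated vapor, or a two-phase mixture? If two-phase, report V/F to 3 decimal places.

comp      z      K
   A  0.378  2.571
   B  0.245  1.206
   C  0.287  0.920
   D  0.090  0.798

superheated vapor

ΣzᵢKᵢ = 1.603; Σzᵢ/Kᵢ = 0.775.
Since Σzᵢ/Kᵢ < 1 the mixture is above its dew point — single vapor phase.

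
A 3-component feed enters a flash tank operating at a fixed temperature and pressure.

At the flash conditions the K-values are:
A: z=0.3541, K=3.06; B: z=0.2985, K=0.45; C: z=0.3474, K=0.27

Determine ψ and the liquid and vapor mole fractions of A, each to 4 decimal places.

ψ = 0.2321, x_A = 0.2396, y_A = 0.7331

Rachford–Rice: g(ψ) = Σ zᵢ(Kᵢ−1)/(1+ψ(Kᵢ−1)) = 0.
Feasibility: ΣzᵢKᵢ = 1.3117, Σzᵢ/Kᵢ = 2.0657 — both > 1, two phases present.
Newton iteration, ψ⁰ = 0.5:
  ψ = 0.5000: g = -0.26649, g' = -0.9956 → ψ = 0.2323
  ψ = 0.2323: g = -0.00028, g' = -1.0745 → ψ = 0.2321
Converged at ψ = 0.2321.
Compositions from xᵢ = zᵢ/(1+ψ(Kᵢ−1)), yᵢ = Kᵢxᵢ:
  A: x = 0.2396, y = 0.7331
  B: x = 0.3422, y = 0.1540
  C: x = 0.4183, y = 0.1129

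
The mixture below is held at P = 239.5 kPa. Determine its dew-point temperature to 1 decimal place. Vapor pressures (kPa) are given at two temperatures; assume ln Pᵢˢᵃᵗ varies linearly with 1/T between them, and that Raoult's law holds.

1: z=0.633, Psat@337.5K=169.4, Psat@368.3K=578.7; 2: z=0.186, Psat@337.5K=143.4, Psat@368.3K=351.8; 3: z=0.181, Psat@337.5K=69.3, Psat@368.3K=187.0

Dew-point temperature: Σzᵢ·P/Pᵢˢᵃᵗ(T) = 1. Interpolate ln Pᵢˢᵃᵗ = aᵢ + bᵢ/T.
  T = 337.5 K: ΣzᵢP/Pᵢˢᵃᵗ = 1.8311
  T = 368.3 K: ΣzᵢP/Pᵢˢᵃᵗ = 0.6204
  T = 352.9 K: ΣzᵢP/Pᵢˢᵃᵗ = 1.0385
  T = 360.6 K: ΣzᵢP/Pᵢˢᵃᵗ = 0.7979
  T = 356.8 K: ΣzᵢP/Pᵢˢᵃᵗ = 0.9073
  T = 354.9 K: ΣzᵢP/Pᵢˢᵃᵗ = 0.9686
Interpolating between 352.9 K and 354.9 K gives T ≈ 354.0 K.

T = 354.0 K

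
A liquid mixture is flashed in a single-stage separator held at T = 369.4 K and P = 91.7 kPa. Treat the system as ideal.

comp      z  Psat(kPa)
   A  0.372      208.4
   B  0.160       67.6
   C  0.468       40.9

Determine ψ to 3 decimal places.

Raoult's law: Kᵢ = Pᵢˢᵃᵗ/P = Pᵢˢᵃᵗ/91.7.
  K_A = 208.4/91.7 = 2.27263, K_B = 67.6/91.7 = 0.73719, K_C = 40.9/91.7 = 0.44602
Material balance + equilibrium reduce to Σ zᵢ(Kᵢ−1)/(1+ψ(Kᵢ−1)) = 0.
g(0) = ΣzᵢKᵢ − 1 = 0.172 and g(1) = 1 − Σzᵢ/Kᵢ = -0.430, so a root lies in (0, 1).
Newton iteration, ψ⁰ = 0.5:
  ψ = 0.500: g = -0.1177, g' = -0.514 → ψ = 0.271
  ψ = 0.271: g = 0.0015, g' = -0.545 → ψ = 0.274
Converged at ψ = 0.274.

ψ = 0.274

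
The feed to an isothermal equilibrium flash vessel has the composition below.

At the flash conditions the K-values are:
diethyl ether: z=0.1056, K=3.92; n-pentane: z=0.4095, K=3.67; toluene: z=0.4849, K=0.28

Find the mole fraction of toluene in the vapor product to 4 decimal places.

Rachford–Rice: g(ψ) = Σ zᵢ(Kᵢ−1)/(1+ψ(Kᵢ−1)) = 0.
Feasibility: ΣzᵢKᵢ = 2.0526, Σzᵢ/Kᵢ = 1.8703 — both > 1, two phases present.
Newton iteration, ψ⁰ = 0.5:
  ψ = 0.5000: g = 0.04808, g' = -1.2979 → ψ = 0.5370
  ψ = 0.5370: g = 0.00005, g' = -1.2976 → ψ = 0.5371
Converged at ψ = 0.5371.
Compositions from xᵢ = zᵢ/(1+ψ(Kᵢ−1)), yᵢ = Kᵢxᵢ:
  diethyl ether: x = 0.0411, y = 0.1612
  n-pentane: x = 0.1682, y = 0.6174
  toluene: x = 0.7906, y = 0.2214

y_toluene = 0.2214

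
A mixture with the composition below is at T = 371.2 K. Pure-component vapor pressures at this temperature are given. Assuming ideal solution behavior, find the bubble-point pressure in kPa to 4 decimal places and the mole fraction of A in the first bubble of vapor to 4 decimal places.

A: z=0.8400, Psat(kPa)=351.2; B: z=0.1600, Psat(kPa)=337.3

Pbub = 348.9760 kPa, y_A = 0.8454

At the bubble point ψ → 0, so ΣzᵢKᵢ = 1 with Kᵢ = Pᵢˢᵃᵗ/P ⇒ P = ΣzᵢPᵢˢᵃᵗ.
P = 0.8400·351.2 + 0.1600·337.3 = 348.9760 kPa
yᵢ = zᵢPᵢˢᵃᵗ/P ⇒ y_A = 0.8400·351.2/348.9760 = 0.8454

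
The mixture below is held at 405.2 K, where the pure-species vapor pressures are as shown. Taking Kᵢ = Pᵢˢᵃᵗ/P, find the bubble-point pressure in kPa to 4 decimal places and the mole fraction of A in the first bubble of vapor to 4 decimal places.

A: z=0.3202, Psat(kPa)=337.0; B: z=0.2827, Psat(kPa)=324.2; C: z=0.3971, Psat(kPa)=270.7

At the bubble point ψ → 0, so ΣzᵢKᵢ = 1 with Kᵢ = Pᵢˢᵃᵗ/P ⇒ P = ΣzᵢPᵢˢᵃᵗ.
P = 0.3202·337.0 + 0.2827·324.2 + 0.3971·270.7 = 307.0537 kPa
yᵢ = zᵢPᵢˢᵃᵗ/P ⇒ y_A = 0.3202·337.0/307.0537 = 0.3514

Pbub = 307.0537 kPa, y_A = 0.3514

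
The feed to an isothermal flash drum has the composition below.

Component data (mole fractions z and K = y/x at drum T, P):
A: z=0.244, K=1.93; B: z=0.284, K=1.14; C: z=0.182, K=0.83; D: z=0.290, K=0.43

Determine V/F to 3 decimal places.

V/F = 0.241

Rachford–Rice: g(V/F) = Σ zᵢ(Kᵢ−1)/(1+V/F(Kᵢ−1)) = 0.
Check two-phase: ΣzᵢKᵢ = 1.070 > 1 and Σzᵢ/Kᵢ = 1.269 > 1, so g(0) = 0.070 > 0 and g(1) = -0.269 < 0.
Newton–Raphson from V/F = 0.5:
  V/F = 0.500: g = -0.0729, g' = -0.294 → V/F = 0.252
  V/F = 0.252: g = -0.0030, g' = -0.278 → V/F = 0.241
Converged at V/F = 0.241.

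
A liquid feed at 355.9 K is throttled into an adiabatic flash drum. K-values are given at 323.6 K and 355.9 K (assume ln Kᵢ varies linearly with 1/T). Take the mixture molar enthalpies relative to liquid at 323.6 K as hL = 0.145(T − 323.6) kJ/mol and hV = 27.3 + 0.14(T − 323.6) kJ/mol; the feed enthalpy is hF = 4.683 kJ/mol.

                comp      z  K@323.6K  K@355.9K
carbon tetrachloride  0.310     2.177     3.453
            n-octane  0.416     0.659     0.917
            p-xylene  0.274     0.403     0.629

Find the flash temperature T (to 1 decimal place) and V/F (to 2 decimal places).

Adiabatic flash: solve Rachford–Rice at each trial T, then check hF = ψ·hV(T) + (1−ψ)·hL(T).
  T = 323.6 K: K = (2.177, 0.659, 0.403), RR gives ψ = 0.111, H_out = 3.035 kJ/mol
  T = 355.9 K: K = (3.453, 0.917, 0.629), RR gives ψ = 1.000, H_out = 31.822 kJ/mol
  T = 339.8 K: K = (2.774, 0.784, 0.509), RR gives ψ = 0.530, H_out = 16.785 kJ/mol
  T = 331.7 K: K = (2.465, 0.720, 0.454), RR gives ψ = 0.320, H_out = 9.908 kJ/mol
  T = 327.6 K: K = (2.316, 0.689, 0.428), RR gives ψ = 0.216, H_out = 6.481 kJ/mol
  T = 325.6 K: K = (2.246, 0.674, 0.415), RR gives ψ = 0.164, H_out = 4.778 kJ/mol
Linear interpolation between T = 323.6 (H_out = 3.035) and T = 325.6 (H_out = 4.778) on hF = 4.683 gives T ≈ 325.5 K, at which ψ = 0.16.

T = 325.5 K, V/F = 0.16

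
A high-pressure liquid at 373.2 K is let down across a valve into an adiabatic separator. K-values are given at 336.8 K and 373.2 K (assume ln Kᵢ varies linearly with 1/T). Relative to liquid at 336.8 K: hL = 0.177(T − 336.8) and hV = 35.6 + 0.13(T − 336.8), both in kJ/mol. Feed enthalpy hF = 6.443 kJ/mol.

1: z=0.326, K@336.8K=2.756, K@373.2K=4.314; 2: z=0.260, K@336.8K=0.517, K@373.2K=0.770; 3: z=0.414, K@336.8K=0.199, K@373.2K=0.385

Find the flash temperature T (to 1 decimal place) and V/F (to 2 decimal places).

Adiabatic flash: solve Rachford–Rice at each trial T, then check hF = ψ·hV(T) + (1−ψ)·hL(T).
  T = 336.8 K: K = (2.756, 0.517, 0.199), RR gives ψ = 0.095, H_out = 3.384 kJ/mol
  T = 373.2 K: K = (4.314, 0.770, 0.385), RR gives ψ = 0.467, H_out = 22.264 kJ/mol
  T = 355.0 K: K = (3.488, 0.637, 0.282), RR gives ψ = 0.281, H_out = 12.974 kJ/mol
  T = 345.9 K: K = (3.110, 0.576, 0.238), RR gives ψ = 0.192, H_out = 8.356 kJ/mol
  T = 341.4 K: K = (2.932, 0.546, 0.218), RR gives ψ = 0.145, H_out = 5.962 kJ/mol
  T = 343.6 K: K = (3.018, 0.561, 0.228), RR gives ψ = 0.168, H_out = 7.146 kJ/mol
Linear interpolation between T = 341.4 (H_out = 5.962) and T = 343.6 (H_out = 7.146) on hF = 6.443 gives T ≈ 342.3 K, at which ψ = 0.15.

T = 342.3 K, V/F = 0.15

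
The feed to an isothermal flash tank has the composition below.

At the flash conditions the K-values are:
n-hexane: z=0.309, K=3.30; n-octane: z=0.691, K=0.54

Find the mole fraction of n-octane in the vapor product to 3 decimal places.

y_n-octane = 0.450

Material balance + equilibrium reduce to Σ zᵢ(Kᵢ−1)/(1+ψ(Kᵢ−1)) = 0.
Feasibility: ΣzᵢKᵢ = 1.393, Σzᵢ/Kᵢ = 1.373 — both > 1, two phases present.
Newton iteration, ψ⁰ = 0.49:
  ψ = 0.490: g = -0.0762, g' = -0.605 → ψ = 0.364
  ψ = 0.364: g = 0.0050, g' = -0.695 → ψ = 0.371
Converged at ψ = 0.371.
Compositions from xᵢ = zᵢ/(1+ψ(Kᵢ−1)), yᵢ = Kᵢxᵢ:
  n-hexane: x = 0.167, y = 0.550
  n-octane: x = 0.833, y = 0.450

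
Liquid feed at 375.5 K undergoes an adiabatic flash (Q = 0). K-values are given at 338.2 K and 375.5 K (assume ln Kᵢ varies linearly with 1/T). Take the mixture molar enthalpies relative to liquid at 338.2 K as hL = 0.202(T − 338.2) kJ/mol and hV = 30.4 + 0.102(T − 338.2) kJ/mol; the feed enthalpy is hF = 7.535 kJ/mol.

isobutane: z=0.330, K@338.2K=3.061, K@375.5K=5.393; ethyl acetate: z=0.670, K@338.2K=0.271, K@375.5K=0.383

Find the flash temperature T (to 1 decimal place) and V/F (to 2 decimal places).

Adiabatic flash: solve Rachford–Rice at each trial T, then check hF = ψ·hV(T) + (1−ψ)·hL(T).
  T = 338.2 K: K = (3.061, 0.271), RR gives ψ = 0.128, H_out = 3.879 kJ/mol
  T = 375.5 K: K = (5.393, 0.383), RR gives ψ = 0.382, H_out = 17.731 kJ/mol
  T = 356.9 K: K = (4.127, 0.325), RR gives ψ = 0.275, H_out = 11.617 kJ/mol
  T = 347.5 K: K = (3.566, 0.297), RR gives ψ = 0.209, H_out = 8.026 kJ/mol
  T = 342.9 K: K = (3.310, 0.284), RR gives ψ = 0.171, H_out = 6.067 kJ/mol
  T = 345.2 K: K = (3.436, 0.291), RR gives ψ = 0.190, H_out = 7.066 kJ/mol
Linear interpolation between T = 345.2 (H_out = 7.066) and T = 347.5 (H_out = 8.026) on hF = 7.535 gives T ≈ 346.3 K, at which ψ = 0.20.

T = 346.3 K, V/F = 0.20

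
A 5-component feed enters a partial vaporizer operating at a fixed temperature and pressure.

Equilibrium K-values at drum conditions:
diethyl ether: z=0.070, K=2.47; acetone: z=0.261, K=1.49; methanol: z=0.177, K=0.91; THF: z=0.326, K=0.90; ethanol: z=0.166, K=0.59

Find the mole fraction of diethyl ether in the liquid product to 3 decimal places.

x_diethyl ether = 0.035

Material balance + equilibrium reduce to Σ zᵢ(Kᵢ−1)/(1+V/F(Kᵢ−1)) = 0.
Check two-phase: ΣzᵢKᵢ = 1.114 > 1 and Σzᵢ/Kᵢ = 1.042 > 1, so g(0) = 0.114 > 0 and g(1) = -0.042 < 0.
Newton–Raphson from V/F = 0.52:
  V/F = 0.520: g = 0.0226, g' = -0.139 → V/F = 0.683
  V/F = 0.683: g = 0.0006, g' = -0.132 → V/F = 0.688
Converged at V/F = 0.688.
Compositions from xᵢ = zᵢ/(1+V/F(Kᵢ−1)), yᵢ = Kᵢxᵢ:
  diethyl ether: x = 0.035, y = 0.086
  acetone: x = 0.195, y = 0.291
  methanol: x = 0.189, y = 0.172
  THF: x = 0.350, y = 0.315
  ethanol: x = 0.231, y = 0.136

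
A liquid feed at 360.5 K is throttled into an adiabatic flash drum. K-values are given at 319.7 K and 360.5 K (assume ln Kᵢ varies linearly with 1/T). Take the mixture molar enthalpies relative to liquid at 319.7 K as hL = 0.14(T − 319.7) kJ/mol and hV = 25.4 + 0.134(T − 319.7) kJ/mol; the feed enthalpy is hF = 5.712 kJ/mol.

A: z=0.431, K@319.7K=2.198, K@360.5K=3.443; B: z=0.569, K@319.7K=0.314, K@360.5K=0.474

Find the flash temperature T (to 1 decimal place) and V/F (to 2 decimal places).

T = 323.5 K, V/F = 0.20

Adiabatic flash: solve Rachford–Rice at each trial T, then check hF = ψ·hV(T) + (1−ψ)·hL(T).
  T = 319.7 K: K = (2.198, 0.314), RR gives ψ = 0.153, H_out = 3.894 kJ/mol
  T = 360.5 K: K = (3.443, 0.474), RR gives ψ = 0.586, H_out = 20.465 kJ/mol
  T = 340.1 K: K = (2.788, 0.391), RR gives ψ = 0.389, H_out = 12.690 kJ/mol
  T = 329.9 K: K = (2.485, 0.351), RR gives ψ = 0.281, H_out = 8.555 kJ/mol
  T = 324.8 K: K = (2.339, 0.332), RR gives ψ = 0.221, H_out = 6.315 kJ/mol
  T = 322.2 K: K = (2.267, 0.323), RR gives ψ = 0.187, H_out = 5.108 kJ/mol
  T = 323.5 K: K = (2.303, 0.328), RR gives ψ = 0.204, H_out = 5.718 kJ/mol
Linear interpolation between T = 322.2 (H_out = 5.108) and T = 323.5 (H_out = 5.718) on hF = 5.712 gives T ≈ 323.5 K, at which ψ = 0.20.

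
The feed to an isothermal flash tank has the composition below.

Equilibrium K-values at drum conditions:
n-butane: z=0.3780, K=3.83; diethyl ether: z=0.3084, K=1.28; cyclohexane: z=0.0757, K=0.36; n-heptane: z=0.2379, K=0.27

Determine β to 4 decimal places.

β = 0.6879

Newton iteration, β⁰ = 0.55:
  β = 0.5500: g = 0.12833, g' = -0.9091 → β = 0.6912
  β = 0.6912: g = -0.00316, g' = -0.9796 → β = 0.6879
Converged at β = 0.6879.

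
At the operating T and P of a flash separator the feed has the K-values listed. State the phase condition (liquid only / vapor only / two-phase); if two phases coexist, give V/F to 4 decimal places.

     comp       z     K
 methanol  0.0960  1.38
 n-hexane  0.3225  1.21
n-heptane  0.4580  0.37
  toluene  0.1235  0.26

liquid only

ΣzᵢKᵢ = 0.7243; Σzᵢ/Kᵢ = 2.0489.
Since ΣzᵢKᵢ < 1 the mixture is below its bubble point — single liquid phase.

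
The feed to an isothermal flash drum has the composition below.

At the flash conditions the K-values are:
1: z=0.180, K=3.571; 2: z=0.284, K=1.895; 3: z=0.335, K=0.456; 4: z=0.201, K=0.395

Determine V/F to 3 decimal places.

Iterate (Newton) starting at V/F = 0.41:
  V/F = 0.410: g = 0.0150, g' = -0.698 → V/F = 0.431
  V/F = 0.431: g = 0.0001, g' = -0.690 → V/F = 0.432
Converged at V/F = 0.432.

V/F = 0.432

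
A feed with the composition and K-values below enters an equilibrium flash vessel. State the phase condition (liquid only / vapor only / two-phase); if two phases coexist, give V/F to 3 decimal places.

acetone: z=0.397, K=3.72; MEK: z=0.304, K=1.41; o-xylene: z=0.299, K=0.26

two-phase, V/F = 0.709

ΣzᵢKᵢ = 1.983; Σzᵢ/Kᵢ = 1.472.
Both exceed 1, so a two-phase solution exists.
Rachford–Rice: g(ψ) = Σ zᵢ(Kᵢ−1)/(1+ψ(Kᵢ−1)) = 0.
Iterate (Newton) starting at ψ = 0.51:
  ψ = 0.510: g = 0.2001, g' = -0.973 → ψ = 0.716
  ψ = 0.716: g = -0.0075, g' = -1.109 → ψ = 0.709
Converged at ψ = 0.709.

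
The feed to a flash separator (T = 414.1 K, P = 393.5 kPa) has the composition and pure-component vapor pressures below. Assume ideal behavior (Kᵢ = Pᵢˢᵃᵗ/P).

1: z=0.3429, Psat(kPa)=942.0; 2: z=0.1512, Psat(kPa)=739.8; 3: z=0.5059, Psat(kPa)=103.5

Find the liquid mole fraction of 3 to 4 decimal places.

Raoult's law: Kᵢ = Pᵢˢᵃᵗ/P = Pᵢˢᵃᵗ/393.5.
  K_1 = 942.0/393.5 = 2.393901, K_2 = 739.8/393.5 = 1.880051, K_3 = 103.5/393.5 = 0.263024
Newton iteration, ψ⁰ = 0.5:
  ψ = 0.5000: g = -0.21632, g' = -0.9768 → ψ = 0.2785
  ψ = 0.2785: g = -0.01798, g' = -0.8563 → ψ = 0.2575
Converged at ψ = 0.2576.
Compositions from xᵢ = zᵢ/(1+ψ(Kᵢ−1)), yᵢ = Kᵢxᵢ:
  1: x = 0.2523, y = 0.6040
  2: x = 0.1233, y = 0.2317
  3: x = 0.6244, y = 0.1642

x_3 = 0.6244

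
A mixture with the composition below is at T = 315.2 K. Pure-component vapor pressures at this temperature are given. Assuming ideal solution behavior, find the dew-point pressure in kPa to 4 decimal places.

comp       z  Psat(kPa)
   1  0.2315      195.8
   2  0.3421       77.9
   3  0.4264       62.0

At the dew point ψ → 1, so Σzᵢ/Kᵢ = 1 with Kᵢ = Pᵢˢᵃᵗ/P ⇒ 1/P = Σzᵢ/Pᵢˢᵃᵗ.
1/P = 0.2315/195.8 + 0.3421/77.9 + 0.4264/62.0 = 0.0124513 ⇒ P = 80.3131 kPa

Pdew = 80.3131 kPa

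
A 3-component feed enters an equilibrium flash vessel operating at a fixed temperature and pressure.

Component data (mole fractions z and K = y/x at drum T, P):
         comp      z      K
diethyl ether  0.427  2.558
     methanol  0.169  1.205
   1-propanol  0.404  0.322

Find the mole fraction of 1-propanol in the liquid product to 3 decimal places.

Let ψ = V/F and solve Σ zᵢ(Kᵢ−1)/(1+ψ(Kᵢ−1)) = 0.
Feasibility: ΣzᵢKᵢ = 1.426, Σzᵢ/Kᵢ = 1.562 — both > 1, two phases present.
Newton–Raphson from ψ = 0.32:
  ψ = 0.320: g = 0.1266, g' = -0.771 → ψ = 0.484
  ψ = 0.484: g = 0.0028, g' = -0.754 → ψ = 0.488
Converged at ψ = 0.488.
Compositions from xᵢ = zᵢ/(1+ψ(Kᵢ−1)), yᵢ = Kᵢxᵢ:
  diethyl ether: x = 0.243, y = 0.620
  methanol: x = 0.154, y = 0.185
  1-propanol: x = 0.604, y = 0.194

x_1-propanol = 0.604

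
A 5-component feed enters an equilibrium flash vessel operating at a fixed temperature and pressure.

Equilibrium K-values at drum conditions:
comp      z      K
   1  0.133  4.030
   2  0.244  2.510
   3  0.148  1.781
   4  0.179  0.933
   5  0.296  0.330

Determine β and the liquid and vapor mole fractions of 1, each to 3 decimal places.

Let β = V/F and solve Σ zᵢ(Kᵢ−1)/(1+β(Kᵢ−1)) = 0.
g(0) = ΣzᵢKᵢ − 1 = 0.677 and g(1) = 1 − Σzᵢ/Kᵢ = -0.302, so a root lies in (0, 1).
Newton–Raphson from β = 0.43:
  β = 0.430: g = 0.1940, g' = -0.748 → β = 0.689
  β = 0.689: g = 0.0051, g' = -0.759 → β = 0.696
Converged at β = 0.696.
Compositions from xᵢ = zᵢ/(1+β(Kᵢ−1)), yᵢ = Kᵢxᵢ:
  1: x = 0.043, y = 0.172
  2: x = 0.119, y = 0.299
  3: x = 0.096, y = 0.171
  4: x = 0.188, y = 0.175
  5: x = 0.555, y = 0.183

β = 0.696, x_1 = 0.043, y_1 = 0.172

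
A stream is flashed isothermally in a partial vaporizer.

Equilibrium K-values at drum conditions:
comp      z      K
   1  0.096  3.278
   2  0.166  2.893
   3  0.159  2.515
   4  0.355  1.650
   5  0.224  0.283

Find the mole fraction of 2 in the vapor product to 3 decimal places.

y_2 = 0.180

Newton iteration, ψ⁰ = 0.5:
  ψ = 0.500: g = 0.3245, g' = -0.749 → ψ = 0.933
  ψ = 0.933: g = -0.0583, g' = -1.301 → ψ = 0.888
  ψ = 0.888: g = -0.0039, g' = -1.137 → ψ = 0.885
Converged at ψ = 0.885.
Compositions from xᵢ = zᵢ/(1+ψ(Kᵢ−1)), yᵢ = Kᵢxᵢ:
  1: x = 0.032, y = 0.104
  2: x = 0.062, y = 0.180
  3: x = 0.068, y = 0.171
  4: x = 0.225, y = 0.372
  5: x = 0.613, y = 0.173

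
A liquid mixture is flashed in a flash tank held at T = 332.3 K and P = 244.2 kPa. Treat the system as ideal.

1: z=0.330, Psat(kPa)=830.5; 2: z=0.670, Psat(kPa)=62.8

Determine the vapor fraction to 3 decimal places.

ψ = 0.165

Raoult's law: Kᵢ = Pᵢˢᵃᵗ/P = Pᵢˢᵃᵗ/244.2.
  K_1 = 830.5/244.2 = 3.40090, K_2 = 62.8/244.2 = 0.25717
Rachford–Rice: g(ψ) = Σ zᵢ(Kᵢ−1)/(1+ψ(Kᵢ−1)) = 0.
g(0) = ΣzᵢKᵢ − 1 = 0.295 and g(1) = 1 − Σzᵢ/Kᵢ = -1.702, so a root lies in (0, 1).
Binary case is linear: z₁(K₁−1)(1+ψ(K₂−1)) + z₂(K₂−1)(1+ψ(K₁−1)) = 0
⇒ ψ = [z₁(K₁−1)+z₂(K₂−1)] / [−(K₁−1)(K₂−1)] = 0.2946/1.7835 = 0.165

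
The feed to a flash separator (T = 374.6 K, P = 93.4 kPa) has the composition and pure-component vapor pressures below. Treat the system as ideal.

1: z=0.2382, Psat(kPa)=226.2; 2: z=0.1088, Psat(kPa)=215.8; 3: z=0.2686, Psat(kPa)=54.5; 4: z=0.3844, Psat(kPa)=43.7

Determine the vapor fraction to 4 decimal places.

ψ = 0.2438

Raoult's law: Kᵢ = Pᵢˢᵃᵗ/P = Pᵢˢᵃᵗ/93.4.
  K_1 = 226.2/93.4 = 2.421842, K_2 = 215.8/93.4 = 2.310493, K_3 = 54.5/93.4 = 0.583512, K_4 = 43.7/93.4 = 0.467880
Rachford–Rice: g(ψ) = Σ zᵢ(Kᵢ−1)/(1+ψ(Kᵢ−1)) = 0.
g(0) = ΣzᵢKᵢ − 1 = 0.1648 and g(1) = 1 − Σzᵢ/Kᵢ = -0.4273, so a root lies in (0, 1).
Iterate (Newton) starting at ψ = 0.5:
  ψ = 0.5000: g = -0.13590, g' = -0.5091 → ψ = 0.2331
  ψ = 0.2331: g = 0.00621, g' = -0.5803 → ψ = 0.2438
Converged at ψ = 0.2438.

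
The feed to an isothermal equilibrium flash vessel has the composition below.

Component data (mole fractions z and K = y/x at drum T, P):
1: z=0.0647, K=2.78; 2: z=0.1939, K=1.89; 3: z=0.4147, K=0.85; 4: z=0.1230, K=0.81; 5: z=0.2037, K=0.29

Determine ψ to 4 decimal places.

Rachford–Rice: g(ψ) = Σ zᵢ(Kᵢ−1)/(1+ψ(Kᵢ−1)) = 0.
Check two-phase: ΣzᵢKᵢ = 1.0575 > 1 and Σzᵢ/Kᵢ = 1.4680 > 1, so g(0) = 0.0575 > 0 and g(1) = -0.4680 < 0.
Iterate (Newton) starting at ψ = 0.34:
  ψ = 0.3400: g = -0.07695, g' = -0.3639 → ψ = 0.1286
  ψ = 0.1286: g = 0.00204, g' = -0.3981 → ψ = 0.1337
Converged at ψ = 0.1337.

ψ = 0.1337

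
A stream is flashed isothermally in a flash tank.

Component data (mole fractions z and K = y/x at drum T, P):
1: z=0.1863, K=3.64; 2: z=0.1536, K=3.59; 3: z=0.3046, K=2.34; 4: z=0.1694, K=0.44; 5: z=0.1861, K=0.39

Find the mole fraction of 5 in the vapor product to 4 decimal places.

y_5 = 0.1627

Material balance + equilibrium reduce to Σ zᵢ(Kᵢ−1)/(1+β(Kᵢ−1)) = 0.
Check two-phase: ΣzᵢKᵢ = 2.0894 > 1 and Σzᵢ/Kᵢ = 1.0863 > 1, so g(0) = 1.0894 > 0 and g(1) = -0.0863 < 0.
Newton iteration, β⁰ = 0.5:
  β = 0.5000: g = 0.33465, g' = -0.8788 → β = 0.8808
  β = 0.8808: g = 0.02381, g' = -0.8585 → β = 0.9085
  β = 0.9085: g = -0.00034, g' = -0.8839 → β = 0.9082
Converged at β = 0.9082.
Compositions from xᵢ = zᵢ/(1+β(Kᵢ−1)), yᵢ = Kᵢxᵢ:
  1: x = 0.0548, y = 0.1996
  2: x = 0.0458, y = 0.1645
  3: x = 0.1374, y = 0.3215
  4: x = 0.3447, y = 0.1517
  5: x = 0.4172, y = 0.1627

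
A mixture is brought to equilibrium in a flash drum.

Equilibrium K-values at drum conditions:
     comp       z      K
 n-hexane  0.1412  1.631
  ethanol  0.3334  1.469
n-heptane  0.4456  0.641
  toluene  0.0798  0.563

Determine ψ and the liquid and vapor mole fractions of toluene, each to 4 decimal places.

ψ = 0.2607, x_toluene = 0.0901, y_toluene = 0.0507

Rachford–Rice: g(ψ) = Σ zᵢ(Kᵢ−1)/(1+ψ(Kᵢ−1)) = 0.
g(0) = ΣzᵢKᵢ − 1 = 0.0506 and g(1) = 1 − Σzᵢ/Kᵢ = -0.1504, so a root lies in (0, 1).
Newton–Raphson from ψ = 0.59:
  ψ = 0.5900: g = -0.06255, g' = -0.1950 → ψ = 0.2692
  ψ = 0.2692: g = -0.00161, g' = -0.1888 → ψ = 0.2607
Converged at ψ = 0.2607.
Compositions from xᵢ = zᵢ/(1+ψ(Kᵢ−1)), yᵢ = Kᵢxᵢ:
  n-hexane: x = 0.1213, y = 0.1978
  ethanol: x = 0.2971, y = 0.4364
  n-heptane: x = 0.4916, y = 0.3151
  toluene: x = 0.0901, y = 0.0507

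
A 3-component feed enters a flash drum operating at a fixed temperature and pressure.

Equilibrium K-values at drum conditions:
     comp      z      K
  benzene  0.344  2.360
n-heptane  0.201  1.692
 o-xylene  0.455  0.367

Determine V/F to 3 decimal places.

V/F = 0.440

Material balance + equilibrium reduce to Σ zᵢ(Kᵢ−1)/(1+V/F(Kᵢ−1)) = 0.
Feasibility: ΣzᵢKᵢ = 1.319, Σzᵢ/Kᵢ = 1.504 — both > 1, two phases present.
Newton–Raphson from V/F = 0.36:
  V/F = 0.360: g = 0.0524, g' = -0.654 → V/F = 0.440
Converged at V/F = 0.440.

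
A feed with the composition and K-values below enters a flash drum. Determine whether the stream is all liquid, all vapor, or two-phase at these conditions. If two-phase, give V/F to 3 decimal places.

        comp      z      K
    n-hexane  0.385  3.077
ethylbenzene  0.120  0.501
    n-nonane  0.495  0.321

ΣzᵢKᵢ = 1.404; Σzᵢ/Kᵢ = 1.907.
Both exceed 1, so a two-phase solution exists.
Material balance + equilibrium reduce to Σ zᵢ(Kᵢ−1)/(1+ψ(Kᵢ−1)) = 0.
Iterate (Newton) starting at ψ = 0.48:
  ψ = 0.480: g = -0.1769, g' = -0.970 → ψ = 0.298
  ψ = 0.298: g = 0.0026, g' = -1.034 → ψ = 0.300
Converged at ψ = 0.300.

two-phase, V/F = 0.300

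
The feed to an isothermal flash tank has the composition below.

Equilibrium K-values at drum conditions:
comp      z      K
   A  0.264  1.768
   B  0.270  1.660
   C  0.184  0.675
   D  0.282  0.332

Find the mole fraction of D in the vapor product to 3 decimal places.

Rachford–Rice: g(ψ) = Σ zᵢ(Kᵢ−1)/(1+ψ(Kᵢ−1)) = 0.
Check two-phase: ΣzᵢKᵢ = 1.133 > 1 and Σzᵢ/Kᵢ = 1.434 > 1, so g(0) = 0.133 > 0 and g(1) = -0.434 < 0.
Newton–Raphson from ψ = 0.5:
  ψ = 0.500: g = -0.0738, g' = -0.459 → ψ = 0.339
  ψ = 0.339: g = -0.0044, g' = -0.411 → ψ = 0.329
Converged at ψ = 0.329.
Compositions from xᵢ = zᵢ/(1+ψ(Kᵢ−1)), yᵢ = Kᵢxᵢ:
  A: x = 0.211, y = 0.373
  B: x = 0.222, y = 0.368
  C: x = 0.206, y = 0.139
  D: x = 0.361, y = 0.120

y_D = 0.120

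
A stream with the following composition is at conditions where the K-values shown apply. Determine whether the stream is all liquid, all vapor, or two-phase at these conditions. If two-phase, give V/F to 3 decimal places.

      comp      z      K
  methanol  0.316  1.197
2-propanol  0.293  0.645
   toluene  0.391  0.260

ΣzᵢKᵢ = 0.669; Σzᵢ/Kᵢ = 2.222.
Since ΣzᵢKᵢ < 1 the mixture is below its bubble point — single liquid phase.

all liquid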